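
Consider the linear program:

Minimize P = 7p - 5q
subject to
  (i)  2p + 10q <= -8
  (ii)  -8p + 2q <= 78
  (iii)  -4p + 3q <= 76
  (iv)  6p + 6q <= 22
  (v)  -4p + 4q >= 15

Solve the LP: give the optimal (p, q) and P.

p = -199/21, q = 23/21, minimum P = -1508/21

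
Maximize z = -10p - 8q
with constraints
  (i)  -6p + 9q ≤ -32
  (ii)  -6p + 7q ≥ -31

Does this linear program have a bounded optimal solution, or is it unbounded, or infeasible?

From the feasible point (55/12, -1/2), moving in the direction (-7, -6) keeps every constraint satisfied while z increases without bound.

unbounded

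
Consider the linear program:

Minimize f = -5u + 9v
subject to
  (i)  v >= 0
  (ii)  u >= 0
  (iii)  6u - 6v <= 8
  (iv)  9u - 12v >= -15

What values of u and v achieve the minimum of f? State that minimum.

Feasible corners and f = -5u + 9v:
  (0, 0) → f = 0
  (4/3, 0) → f = -20/3
  (0, 5/4) → f = 45/4
  (31/3, 9) → f = 88/3

The binding constraints are v = 0 and 6u - 6v = 8.
Solving simultaneously gives u = 4/3, v = 0.

u = 4/3, v = 0, minimum f = -20/3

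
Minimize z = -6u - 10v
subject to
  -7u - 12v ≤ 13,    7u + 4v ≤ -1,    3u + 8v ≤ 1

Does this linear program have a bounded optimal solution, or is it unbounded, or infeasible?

Vertices and z = -6u - 10v:
  (5/7, -3/2) → z = 75/7
  (-29/5, 23/10) → z = 59/5
  (-3/11, 5/22) → z = -7/11
The feasible region has finitely many vertices and no improving ray; the minimum is -7/11 at (-3/11, 5/22).

bounded optimum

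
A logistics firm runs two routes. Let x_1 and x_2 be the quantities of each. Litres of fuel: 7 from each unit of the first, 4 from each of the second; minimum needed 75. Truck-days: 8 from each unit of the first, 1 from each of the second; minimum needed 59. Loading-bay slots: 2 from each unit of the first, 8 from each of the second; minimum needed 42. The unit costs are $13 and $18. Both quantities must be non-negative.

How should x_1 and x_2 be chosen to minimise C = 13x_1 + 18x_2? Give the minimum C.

x_1 = 9, x_2 = 3, minimum C = 171

Corner points and C = 13x_1 + 18x_2:
  (0, 59) → C = 1062
  (21, 0) → C = 273
  (161/25, 187/25) → C = 5459/25
  (9, 3) → C = 171
The feasible region is unbounded (it extends along (0, 1), (1, 0)), but C strictly increases along every unbounded feasible direction, so there is no improving ray and the minimum is attained at a vertex.

The binding constraints are 7x_1 + 4x_2 = 75 and 2x_1 + 8x_2 = 42.
Solving simultaneously gives x_1 = 9, x_2 = 3.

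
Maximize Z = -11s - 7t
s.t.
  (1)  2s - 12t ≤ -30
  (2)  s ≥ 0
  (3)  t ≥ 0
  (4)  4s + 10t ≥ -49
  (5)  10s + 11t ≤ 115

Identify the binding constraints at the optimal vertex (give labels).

Feasible corners and Z = -11s - 7t:
  (0, 5/2) → Z = -35/2
  (525/71, 265/71) → Z = -7630/71
  (0, 115/11) → Z = -805/11

The maximum is at (0, 5/2). Substituting into each constraint, equality holds for (1) and (2); the remaining constraints have slack.

(1) and (2)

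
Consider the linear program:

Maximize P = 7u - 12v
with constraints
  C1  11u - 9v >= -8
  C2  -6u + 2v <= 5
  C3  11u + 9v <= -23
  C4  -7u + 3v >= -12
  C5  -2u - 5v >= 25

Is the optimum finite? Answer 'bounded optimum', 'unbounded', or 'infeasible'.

bounded optimum

Corner points and P = 7u - 12v:
  (-39/4, -107/4) → P = 1011/4
  (-75/34, -70/17) → P = 1155/34
  (-15/41, -199/41) → P = 2283/41
The feasible region has finitely many vertices and no improving ray; the maximum is 1011/4 at (-39/4, -107/4).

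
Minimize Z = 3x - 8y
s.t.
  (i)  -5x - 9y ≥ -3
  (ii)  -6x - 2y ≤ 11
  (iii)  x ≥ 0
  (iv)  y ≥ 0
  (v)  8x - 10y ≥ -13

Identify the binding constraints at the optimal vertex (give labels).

Extreme points and Z = 3x - 8y:
  (0, 1/3) → Z = -8/3
  (3/5, 0) → Z = 9/5
  (0, 0) → Z = 0

The minimum is at (0, 1/3). Substituting into each constraint, equality holds for (i) and (iii); the remaining constraints have slack.

(i) and (iii)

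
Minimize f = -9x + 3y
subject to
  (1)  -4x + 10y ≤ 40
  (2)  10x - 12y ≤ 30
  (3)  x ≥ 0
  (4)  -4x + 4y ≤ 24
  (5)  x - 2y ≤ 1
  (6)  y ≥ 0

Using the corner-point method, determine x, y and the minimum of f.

Corner points and f = -9x + 3y:
  (15, 10) → f = -105
  (0, 4) → f = 12
  (6, 5/2) → f = -93/2
  (0, 0) → f = 0
  (1, 0) → f = -9

x = 15, y = 10, minimum f = -105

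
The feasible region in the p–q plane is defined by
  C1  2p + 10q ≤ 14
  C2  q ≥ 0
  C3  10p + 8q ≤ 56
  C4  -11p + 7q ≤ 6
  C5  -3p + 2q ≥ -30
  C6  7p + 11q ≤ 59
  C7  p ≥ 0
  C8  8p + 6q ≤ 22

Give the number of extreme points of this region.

Intersecting each pair of boundary lines and keeping only the points that satisfy every inequality leaves:
  (19/62, 83/62)
  (2, 1)
  (0, 0)
  (11/4, 0)
  (0, 6/7)

5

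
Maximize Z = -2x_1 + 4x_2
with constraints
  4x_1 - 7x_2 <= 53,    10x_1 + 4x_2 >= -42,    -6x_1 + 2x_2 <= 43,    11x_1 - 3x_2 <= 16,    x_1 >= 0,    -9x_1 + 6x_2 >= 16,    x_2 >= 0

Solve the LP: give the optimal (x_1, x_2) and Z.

x_1 = 161/4, x_2 = 569/4, maximum Z = 977/2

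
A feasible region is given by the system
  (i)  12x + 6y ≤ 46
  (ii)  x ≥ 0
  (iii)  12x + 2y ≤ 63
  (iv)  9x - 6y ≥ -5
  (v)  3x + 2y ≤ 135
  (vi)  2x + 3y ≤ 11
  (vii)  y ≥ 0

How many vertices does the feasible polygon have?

5

Pairwise boundary intersections that survive every other constraint:
  (3, 5/3)
  (23/6, 0)
  (0, 5/6)
  (0, 0)
  (17/13, 109/39)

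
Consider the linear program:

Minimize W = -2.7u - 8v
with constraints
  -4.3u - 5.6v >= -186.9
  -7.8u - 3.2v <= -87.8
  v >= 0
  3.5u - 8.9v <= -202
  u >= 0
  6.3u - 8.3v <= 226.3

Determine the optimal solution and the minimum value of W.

u = 0, v = 33.375, minimum W = -267

Extreme points and W = -2.7u - 8v:
  (53221/5787, 152275/5787) → W = -13618967/57870
  (0, 267/8) → W = -267
  (6751/4031, 94145/4031) → W = -7713877/40310
  (0, 439/16) → W = -439/2

At the optimal vertex, -4.3u - 5.6v = -186.9 and u = 0.
Solving simultaneously gives u = 0, v = 267/8.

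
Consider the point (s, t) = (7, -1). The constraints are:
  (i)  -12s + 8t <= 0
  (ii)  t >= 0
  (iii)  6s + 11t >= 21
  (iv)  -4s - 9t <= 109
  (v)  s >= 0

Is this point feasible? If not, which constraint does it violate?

Constraint (ii): t = -1, which is not ≥ 0. All other constraints are satisfied.

not feasible — violates (ii)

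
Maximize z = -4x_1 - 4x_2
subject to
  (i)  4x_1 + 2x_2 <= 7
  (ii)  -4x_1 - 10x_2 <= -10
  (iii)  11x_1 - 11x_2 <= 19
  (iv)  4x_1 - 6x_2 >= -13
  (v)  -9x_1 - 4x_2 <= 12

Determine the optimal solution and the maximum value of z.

x_1 = -35/32, x_2 = 23/16, maximum z = -11/8

Vertices and z = -4x_1 - 4x_2:
  (25/16, 3/8) → z = -31/4
  (1/2, 5/2) → z = -12
  (-35/32, 23/16) → z = -11/8

The optimum lies where -4x_1 - 10x_2 = -10 and 4x_1 - 6x_2 = -13.
Solving simultaneously gives x_1 = -35/32, x_2 = 23/16.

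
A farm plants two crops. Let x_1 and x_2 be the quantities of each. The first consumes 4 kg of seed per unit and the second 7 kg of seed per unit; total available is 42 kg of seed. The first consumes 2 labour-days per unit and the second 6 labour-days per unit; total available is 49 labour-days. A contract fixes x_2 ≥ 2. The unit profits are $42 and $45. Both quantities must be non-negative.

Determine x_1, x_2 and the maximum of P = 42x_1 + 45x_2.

Feasible corners and P = 42x_1 + 45x_2:
  (0, 6) → P = 270
  (0, 2) → P = 90
  (7, 2) → P = 384

The binding constraints are 4x_1 + 7x_2 = 42 and x_2 = 2.
Solving simultaneously gives x_1 = 7, x_2 = 2.

x_1 = 7, x_2 = 2, maximum P = 384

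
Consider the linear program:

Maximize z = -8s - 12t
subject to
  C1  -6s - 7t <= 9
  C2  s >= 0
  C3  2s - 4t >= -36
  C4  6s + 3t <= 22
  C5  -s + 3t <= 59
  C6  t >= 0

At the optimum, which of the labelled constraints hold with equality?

Feasible corners and z = -8s - 12t:
  (0, 22/3) → z = -88
  (0, 0) → z = 0
  (11/3, 0) → z = -88/3

The maximum is at (0, 0). Substituting into each constraint, equality holds for C2 and C6; the remaining constraints have slack.

C2 and C6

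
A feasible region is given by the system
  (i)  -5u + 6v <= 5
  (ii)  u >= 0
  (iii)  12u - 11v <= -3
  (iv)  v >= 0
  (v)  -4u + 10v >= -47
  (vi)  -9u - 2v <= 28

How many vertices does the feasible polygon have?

The feasible vertices (each the meet of two boundaries and inside every other half-plane) are:
  (0, 5/6)
  (37/17, 45/17)
  (0, 3/11)

3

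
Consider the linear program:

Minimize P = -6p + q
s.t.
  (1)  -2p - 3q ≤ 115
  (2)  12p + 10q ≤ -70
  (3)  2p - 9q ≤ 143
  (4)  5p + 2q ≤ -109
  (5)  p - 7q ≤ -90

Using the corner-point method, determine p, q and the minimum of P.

Extreme points and P = -6p + q:
  (-1075/17, 65/17) → P = 6515/17
  (-475/13, 479/13) → P = 3329/13
  (-943/37, 341/37) → P = 5999/37
The feasible region is unbounded (it extends along (-5, 6), (-3, 2)), but P strictly increases along every unbounded feasible direction, so there is no improving ray and the minimum is attained at a vertex.

p = -943/37, q = 341/37, minimum P = 5999/37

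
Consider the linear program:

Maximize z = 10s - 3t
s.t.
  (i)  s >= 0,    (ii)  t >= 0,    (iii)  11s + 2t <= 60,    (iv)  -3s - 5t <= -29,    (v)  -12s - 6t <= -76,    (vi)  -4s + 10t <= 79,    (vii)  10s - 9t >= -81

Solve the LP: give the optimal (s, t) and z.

Vertices and z = 10s - 3t:
  (242/49, 139/49) → z = 2003/49
  (221/59, 1109/118) → z = 1093/118
  (103/21, 20/7) → z = 850/21
  (143/72, 313/36) → z = -56/9

s = 242/49, t = 139/49, maximum z = 2003/49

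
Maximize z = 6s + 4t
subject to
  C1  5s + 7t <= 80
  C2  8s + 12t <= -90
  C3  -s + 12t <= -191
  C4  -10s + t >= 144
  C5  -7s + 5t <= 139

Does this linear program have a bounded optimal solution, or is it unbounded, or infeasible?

bounded optimum

Vertices and z = 6s + 4t:
  (-1919/119, -2054/119) → z = -19730/119
  (-2623/79, -1476/79) → z = -21642/79
The feasible region has finitely many vertices and no improving ray; the maximum is -19730/119 at (-1919/119, -2054/119).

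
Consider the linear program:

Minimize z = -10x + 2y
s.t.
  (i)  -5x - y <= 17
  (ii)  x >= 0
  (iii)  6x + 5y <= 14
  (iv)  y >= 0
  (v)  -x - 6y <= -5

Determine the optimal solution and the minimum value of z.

x = 59/31, y = 16/31, minimum z = -18

Corner points and z = -10x + 2y:
  (0, 14/5) → z = 28/5
  (0, 5/6) → z = 5/3
  (59/31, 16/31) → z = -18

The binding constraints are 6x + 5y = 14 and -x - 6y = -5.
Solving simultaneously gives x = 59/31, y = 16/31.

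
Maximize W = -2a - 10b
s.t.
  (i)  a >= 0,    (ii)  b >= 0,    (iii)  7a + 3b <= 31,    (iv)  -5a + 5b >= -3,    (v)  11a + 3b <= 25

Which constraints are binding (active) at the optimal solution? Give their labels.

(i) and (ii)

Extreme points and W = -2a - 10b:
  (0, 0) → W = 0
  (0, 25/3) → W = -250/3
  (3/5, 0) → W = -6/5
  (67/35, 46/35) → W = -594/35

The maximum is at (0, 0). Substituting into each constraint, equality holds for (i) and (ii); the remaining constraints have slack.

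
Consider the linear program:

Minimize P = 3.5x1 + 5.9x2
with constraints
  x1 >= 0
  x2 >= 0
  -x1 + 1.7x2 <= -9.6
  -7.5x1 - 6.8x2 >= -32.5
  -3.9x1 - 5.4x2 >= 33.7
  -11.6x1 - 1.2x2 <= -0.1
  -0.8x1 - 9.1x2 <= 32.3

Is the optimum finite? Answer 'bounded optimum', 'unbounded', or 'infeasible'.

The boundaries -11.6x1 - 1.2x2 = -0.1 and -0.8x1 - 9.1x2 = 32.3 meet at (3967/10460, -9369/2615), but that point violates x2 ≥ 0. Every candidate vertex is excluded by some other constraint, so the feasible region is empty.

infeasible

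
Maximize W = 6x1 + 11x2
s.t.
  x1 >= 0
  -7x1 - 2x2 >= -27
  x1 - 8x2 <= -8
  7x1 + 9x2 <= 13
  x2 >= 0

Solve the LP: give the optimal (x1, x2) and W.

x1 = 0, x2 = 13/9, maximum W = 143/9

Extreme points and W = 6x1 + 11x2:
  (0, 1) → W = 11
  (0, 13/9) → W = 143/9
  (32/65, 69/65) → W = 951/65

The optimum lies where x1 = 0 and 7x1 + 9x2 = 13.
Solving simultaneously gives x1 = 0, x2 = 13/9.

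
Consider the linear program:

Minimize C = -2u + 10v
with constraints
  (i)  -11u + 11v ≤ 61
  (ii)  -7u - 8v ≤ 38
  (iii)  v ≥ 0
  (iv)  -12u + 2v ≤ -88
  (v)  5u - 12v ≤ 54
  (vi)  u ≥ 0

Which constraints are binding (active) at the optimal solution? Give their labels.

Vertices and C = -2u + 10v:
  (109/11, 170/11) → C = 1482/11
  (22/3, 0) → C = -44/3
  (54/5, 0) → C = -108/5
The feasible region is unbounded (it extends along (12, 5), (1, 1)), but C strictly increases along every unbounded feasible direction, so there is no improving ray and the minimum is attained at a vertex.

The minimum is at (54/5, 0). Substituting into each constraint, equality holds for (iii) and (v); the remaining constraints have slack.

(iii) and (v)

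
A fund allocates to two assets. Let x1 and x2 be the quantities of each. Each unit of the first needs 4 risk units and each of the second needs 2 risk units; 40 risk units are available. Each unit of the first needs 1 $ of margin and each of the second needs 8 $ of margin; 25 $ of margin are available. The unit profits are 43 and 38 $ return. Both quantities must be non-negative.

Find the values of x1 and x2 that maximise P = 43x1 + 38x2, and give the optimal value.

x1 = 9, x2 = 2, maximum P = 463

Vertices and P = 43x1 + 38x2:
  (0, 0) → P = 0
  (0, 25/8) → P = 475/4
  (10, 0) → P = 430
  (9, 2) → P = 463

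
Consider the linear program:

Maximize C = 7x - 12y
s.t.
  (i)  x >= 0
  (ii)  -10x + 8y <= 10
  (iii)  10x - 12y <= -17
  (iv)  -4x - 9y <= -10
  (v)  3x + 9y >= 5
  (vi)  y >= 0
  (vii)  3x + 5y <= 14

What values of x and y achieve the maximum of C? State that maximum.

Extreme points and C = 7x - 12y:
  (2/5, 7/4) → C = -91/5
  (31/37, 85/37) → C = -803/37
  (83/86, 191/86) → C = -1711/86

The optimum lies where -10x + 8y = 10 and 10x - 12y = -17.
Solving simultaneously gives x = 2/5, y = 7/4.

x = 2/5, y = 7/4, maximum C = -91/5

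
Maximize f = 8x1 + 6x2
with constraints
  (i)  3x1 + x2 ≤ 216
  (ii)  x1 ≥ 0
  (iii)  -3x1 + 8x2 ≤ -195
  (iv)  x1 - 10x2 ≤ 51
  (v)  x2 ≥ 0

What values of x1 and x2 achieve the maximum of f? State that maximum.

x1 = 641/9, x2 = 7/3, maximum f = 5254/9

Vertices and f = 8x1 + 6x2:
  (641/9, 7/3) → f = 5254/9
  (2211/31, 63/31) → f = 18066/31
  (771/11, 21/11) → f = 6294/11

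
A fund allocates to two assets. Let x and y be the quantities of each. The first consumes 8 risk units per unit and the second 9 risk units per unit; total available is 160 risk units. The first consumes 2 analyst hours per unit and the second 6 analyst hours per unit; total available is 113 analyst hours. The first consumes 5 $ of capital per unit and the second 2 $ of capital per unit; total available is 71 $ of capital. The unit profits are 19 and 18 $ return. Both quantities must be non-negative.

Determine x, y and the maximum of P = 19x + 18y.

x = 11, y = 8, maximum P = 353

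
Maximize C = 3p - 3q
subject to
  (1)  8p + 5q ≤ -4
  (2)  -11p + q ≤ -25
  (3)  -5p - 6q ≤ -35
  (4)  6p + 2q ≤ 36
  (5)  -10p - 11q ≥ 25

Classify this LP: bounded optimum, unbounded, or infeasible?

The boundaries 8p + 5q = -4 and 6p + 2q = 36 meet at (94/7, -156/7), but that point violates -5p - 6q ≤ -35. Every candidate vertex is excluded by some other constraint, so the feasible region is empty.

infeasible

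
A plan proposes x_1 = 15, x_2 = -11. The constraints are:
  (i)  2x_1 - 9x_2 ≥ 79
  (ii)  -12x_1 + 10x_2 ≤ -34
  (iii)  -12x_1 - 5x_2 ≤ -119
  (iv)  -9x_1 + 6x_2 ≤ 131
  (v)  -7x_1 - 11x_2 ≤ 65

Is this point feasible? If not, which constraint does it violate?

(i): 129 ≥ 79 ✓
(ii): -290 ≤ -34 ✓
(iii): -125 ≤ -119 ✓
(iv): -201 ≤ 131 ✓
(v): 16 ≤ 65 ✓

feasible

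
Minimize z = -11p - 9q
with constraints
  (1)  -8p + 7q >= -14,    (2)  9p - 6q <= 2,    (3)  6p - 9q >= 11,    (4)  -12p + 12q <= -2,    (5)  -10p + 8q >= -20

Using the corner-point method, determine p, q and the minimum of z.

Vertices and z = -11p - 9q:
  (-14/3, -22/3) → z = 352/3
  (-16/15, -29/15) → z = 437/15
  (-19/6, -10/3) → z = 389/6
The feasible region is unbounded (it extends along (-1, -1), (-7, -8)), but z strictly increases along every unbounded feasible direction, so there is no improving ray and the minimum is attained at a vertex.

At the optimal vertex, 9p - 6q = 2 and 6p - 9q = 11.
Solving simultaneously gives p = -16/15, q = -29/15.

p = -16/15, q = -29/15, minimum z = 437/15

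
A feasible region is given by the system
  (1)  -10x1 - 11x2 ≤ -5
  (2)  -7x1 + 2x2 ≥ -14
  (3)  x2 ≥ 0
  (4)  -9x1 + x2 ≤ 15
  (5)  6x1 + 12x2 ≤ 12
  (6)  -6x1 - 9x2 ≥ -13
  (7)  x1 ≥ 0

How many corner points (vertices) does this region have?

4

Of the 21 pairwise boundary intersections, those satisfying every inequality are:
  (1/2, 0)
  (0, 5/11)
  (2, 0)
  (0, 1)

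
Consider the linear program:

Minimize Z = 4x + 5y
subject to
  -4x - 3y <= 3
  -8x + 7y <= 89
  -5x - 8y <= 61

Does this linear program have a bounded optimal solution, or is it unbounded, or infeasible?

Corner points and Z = 4x + 5y:
  (-72/13, 83/13) → Z = 127/13
  (159/17, -229/17) → Z = -509/17
The feasible region has finitely many vertices and no improving ray; the minimum is -509/17 at (159/17, -229/17).

bounded optimum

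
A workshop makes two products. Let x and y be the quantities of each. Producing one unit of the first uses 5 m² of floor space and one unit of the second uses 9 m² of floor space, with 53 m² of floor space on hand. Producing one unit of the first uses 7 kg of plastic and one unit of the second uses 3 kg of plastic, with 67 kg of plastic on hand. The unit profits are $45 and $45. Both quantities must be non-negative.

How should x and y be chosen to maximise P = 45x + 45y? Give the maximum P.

Extreme points and P = 45x + 45y:
  (0, 0) → P = 0
  (0, 53/9) → P = 265
  (67/7, 0) → P = 3015/7
  (37/4, 3/4) → P = 450

x = 37/4, y = 3/4, maximum P = 450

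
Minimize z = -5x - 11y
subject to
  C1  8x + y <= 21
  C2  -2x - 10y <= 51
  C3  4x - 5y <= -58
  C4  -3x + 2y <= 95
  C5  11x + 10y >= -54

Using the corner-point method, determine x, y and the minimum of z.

x = -53/19, y = 823/19, minimum z = -8788/19

Feasible corners and z = -5x - 11y:
  (47/44, 137/11) → z = -6263/44
  (-53/19, 823/19) → z = -8788/19
  (-170/19, 422/95) → z = -392/95
  (-529/26, 883/52) → z = -4423/52

At the optimal vertex, 8x + y = 21 and -3x + 2y = 95.
Solving simultaneously gives x = -53/19, y = 823/19.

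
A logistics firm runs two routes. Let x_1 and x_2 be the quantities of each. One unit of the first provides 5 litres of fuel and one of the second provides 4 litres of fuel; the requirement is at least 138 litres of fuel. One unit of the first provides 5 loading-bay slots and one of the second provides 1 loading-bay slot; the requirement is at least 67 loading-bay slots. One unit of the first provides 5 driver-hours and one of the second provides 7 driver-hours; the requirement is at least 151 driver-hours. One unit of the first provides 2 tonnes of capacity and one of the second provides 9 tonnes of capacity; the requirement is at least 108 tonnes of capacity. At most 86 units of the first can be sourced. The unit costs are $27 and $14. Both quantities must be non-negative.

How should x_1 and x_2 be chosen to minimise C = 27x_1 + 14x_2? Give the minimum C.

x_1 = 26/3, x_2 = 71/3, minimum C = 1696/3

The feasible region is unbounded (it extends along (0, 1)), but C strictly increases along every unbounded feasible direction, so there is no improving ray and the minimum is attained at a vertex.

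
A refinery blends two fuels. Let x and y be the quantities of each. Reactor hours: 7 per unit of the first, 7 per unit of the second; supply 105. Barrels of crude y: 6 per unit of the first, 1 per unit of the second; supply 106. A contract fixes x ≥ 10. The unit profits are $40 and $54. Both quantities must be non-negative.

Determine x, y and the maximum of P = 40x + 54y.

x = 10, y = 5, maximum P = 670

Corner points and P = 40x + 54y:
  (15, 0) → P = 600
  (10, 0) → P = 400
  (10, 5) → P = 670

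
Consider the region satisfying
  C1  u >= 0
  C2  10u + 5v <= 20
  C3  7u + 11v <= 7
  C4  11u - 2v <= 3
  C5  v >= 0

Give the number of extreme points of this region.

Pairwise boundary intersections that survive every other constraint:
  (0, 7/11)
  (0, 0)
  (47/135, 56/135)
  (3/11, 0)

4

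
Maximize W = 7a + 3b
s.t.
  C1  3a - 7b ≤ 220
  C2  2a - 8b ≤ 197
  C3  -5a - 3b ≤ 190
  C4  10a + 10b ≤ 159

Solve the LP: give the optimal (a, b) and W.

a = 1621/50, b = -413/25, maximum W = 8869/50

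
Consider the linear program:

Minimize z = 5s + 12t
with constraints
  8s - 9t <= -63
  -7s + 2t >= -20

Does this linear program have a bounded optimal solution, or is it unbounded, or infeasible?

unbounded

From the feasible point (306/47, 601/47), moving in the direction (-9, -8) keeps every constraint satisfied while z decreases without bound.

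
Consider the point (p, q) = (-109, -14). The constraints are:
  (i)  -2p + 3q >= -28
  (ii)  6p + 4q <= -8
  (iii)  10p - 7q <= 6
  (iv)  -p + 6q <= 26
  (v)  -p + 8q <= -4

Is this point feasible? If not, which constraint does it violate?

Constraint (v): -p + 8q = -3, which is not ≤ -4. All other constraints are satisfied.

not feasible — violates (v)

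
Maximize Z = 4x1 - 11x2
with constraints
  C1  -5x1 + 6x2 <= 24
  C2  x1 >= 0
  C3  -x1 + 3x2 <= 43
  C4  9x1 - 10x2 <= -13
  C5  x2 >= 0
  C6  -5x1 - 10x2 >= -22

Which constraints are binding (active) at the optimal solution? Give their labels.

C2 and C4

Vertices and Z = 4x1 - 11x2:
  (0, 13/10) → Z = -143/10
  (0, 11/5) → Z = -121/5
  (9/14, 263/140) → Z = -2533/140

The maximum is at (0, 13/10). Substituting into each constraint, equality holds for C2 and C4; the remaining constraints have slack.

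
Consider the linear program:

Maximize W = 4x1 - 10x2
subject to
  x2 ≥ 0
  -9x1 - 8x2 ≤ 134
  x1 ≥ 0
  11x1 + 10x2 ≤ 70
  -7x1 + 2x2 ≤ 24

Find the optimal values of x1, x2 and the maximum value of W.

x1 = 70/11, x2 = 0, maximum W = 280/11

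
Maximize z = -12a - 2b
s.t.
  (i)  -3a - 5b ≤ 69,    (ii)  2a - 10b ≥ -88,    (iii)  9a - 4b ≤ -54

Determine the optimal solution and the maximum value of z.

a = -113/4, b = 63/20, maximum z = 3327/10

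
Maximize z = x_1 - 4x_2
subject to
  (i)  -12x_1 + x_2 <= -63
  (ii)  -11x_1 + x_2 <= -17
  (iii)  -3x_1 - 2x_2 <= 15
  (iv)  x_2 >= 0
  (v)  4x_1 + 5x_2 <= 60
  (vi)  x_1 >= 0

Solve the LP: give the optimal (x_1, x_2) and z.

Feasible corners and z = x_1 - 4x_2:
  (21/4, 0) → z = 21/4
  (375/64, 117/16) → z = -1497/64
  (15, 0) → z = 15

The binding constraints are x_2 = 0 and 4x_1 + 5x_2 = 60.
Solving simultaneously gives x_1 = 15, x_2 = 0.

x_1 = 15, x_2 = 0, maximum z = 15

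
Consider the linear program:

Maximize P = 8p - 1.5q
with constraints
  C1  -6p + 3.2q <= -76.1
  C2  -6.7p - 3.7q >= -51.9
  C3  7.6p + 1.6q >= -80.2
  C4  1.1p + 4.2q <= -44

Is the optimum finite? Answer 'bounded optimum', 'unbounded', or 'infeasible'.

unbounded

From the feasible point (-843/212, -26489/848), moving in the direction (1.6, -7.6) keeps every constraint satisfied while P increases without bound.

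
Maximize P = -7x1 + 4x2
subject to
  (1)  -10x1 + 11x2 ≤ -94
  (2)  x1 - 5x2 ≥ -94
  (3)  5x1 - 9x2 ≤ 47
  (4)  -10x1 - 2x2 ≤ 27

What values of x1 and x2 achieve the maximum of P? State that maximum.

x1 = 47/5, x2 = 0, maximum P = -329/5

Extreme points and P = -7x1 + 4x2:
  (1504/39, 1034/39) → P = -6392/39
  (47/5, 0) → P = -329/5
  (1081/16, 517/16) → P = -5499/16

At the optimal vertex, -10x1 + 11x2 = -94 and 5x1 - 9x2 = 47.
Solving simultaneously gives x1 = 47/5, x2 = 0.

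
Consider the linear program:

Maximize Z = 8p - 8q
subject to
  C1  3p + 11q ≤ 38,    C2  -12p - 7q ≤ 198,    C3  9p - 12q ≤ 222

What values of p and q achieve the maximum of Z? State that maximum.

p = 322/15, q = -12/5, maximum Z = 2864/15

Vertices and Z = 8p - 8q:
  (-2444/111, 350/37) → Z = -27952/111
  (322/15, -12/5) → Z = 2864/15
  (-274/69, -494/23) → Z = 9664/69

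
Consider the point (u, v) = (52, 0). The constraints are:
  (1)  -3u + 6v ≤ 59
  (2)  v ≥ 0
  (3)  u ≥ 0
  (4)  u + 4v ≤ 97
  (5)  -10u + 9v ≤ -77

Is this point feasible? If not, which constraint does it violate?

(1): -156 ≤ 59 ✓
(2): 0 ≥ 0 ✓
(3): 52 ≥ 0 ✓
(4): 52 ≤ 97 ✓
(5): -520 ≤ -77 ✓

feasible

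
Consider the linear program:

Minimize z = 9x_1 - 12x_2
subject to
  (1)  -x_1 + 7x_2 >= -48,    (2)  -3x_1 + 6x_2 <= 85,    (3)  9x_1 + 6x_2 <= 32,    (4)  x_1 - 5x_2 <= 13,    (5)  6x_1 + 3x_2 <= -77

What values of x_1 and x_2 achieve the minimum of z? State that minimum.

Extreme points and z = 9x_1 - 12x_2:
  (-503/9, -124/9) → z = -1013/3
  (-239/15, 31/5) → z = -1089/5
  (-346/33, -155/33) → z = -38

x_1 = -503/9, x_2 = -124/9, minimum z = -1013/3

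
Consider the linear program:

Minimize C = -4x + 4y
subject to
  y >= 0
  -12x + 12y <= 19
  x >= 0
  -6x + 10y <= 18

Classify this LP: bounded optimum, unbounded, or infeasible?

From the feasible point (0, 0), moving in the direction (10, 6) keeps every constraint satisfied while C decreases without bound.

unbounded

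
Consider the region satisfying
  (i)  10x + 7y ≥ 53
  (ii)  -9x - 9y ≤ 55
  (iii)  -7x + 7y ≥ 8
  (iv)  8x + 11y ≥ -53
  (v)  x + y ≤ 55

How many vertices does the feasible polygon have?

The feasible vertices (each the meet of two boundaries and inside every other half-plane) are:
  (45/17, 451/119)
  (-332/3, 497/3)
  (377/14, 393/14)

3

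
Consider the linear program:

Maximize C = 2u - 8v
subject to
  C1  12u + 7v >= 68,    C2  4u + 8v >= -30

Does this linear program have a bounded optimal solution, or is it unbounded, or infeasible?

From the feasible point (377/34, -158/17), moving in the direction (8, -4) keeps every constraint satisfied while C increases without bound.

unbounded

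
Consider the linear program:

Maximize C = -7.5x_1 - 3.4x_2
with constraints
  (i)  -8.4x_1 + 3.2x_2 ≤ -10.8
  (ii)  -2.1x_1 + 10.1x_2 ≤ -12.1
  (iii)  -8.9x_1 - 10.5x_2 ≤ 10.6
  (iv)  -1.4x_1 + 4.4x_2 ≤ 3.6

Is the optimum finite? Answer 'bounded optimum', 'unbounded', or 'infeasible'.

bounded optimum

Feasible corners and C = -7.5x_1 - 3.4x_2:
  (1759/1953, -94/93) → C = -7201/2170
  (1987/2917, -4629/2917) → C = 8361/29170
The feasible region has finitely many vertices and no improving ray; the maximum is 8361/29170 at (1987/2917, -4629/2917).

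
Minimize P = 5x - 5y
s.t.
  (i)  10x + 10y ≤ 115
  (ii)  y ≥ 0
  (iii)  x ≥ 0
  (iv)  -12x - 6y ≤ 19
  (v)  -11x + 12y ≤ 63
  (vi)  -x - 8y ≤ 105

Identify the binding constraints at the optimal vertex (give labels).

(iii) and (v)

Extreme points and P = 5x - 5y:
  (23/2, 0) → P = 115/2
  (75/23, 379/46) → P = -1145/46
  (0, 0) → P = 0
  (0, 21/4) → P = -105/4

The minimum is at (0, 21/4). Substituting into each constraint, equality holds for (iii) and (v); the remaining constraints have slack.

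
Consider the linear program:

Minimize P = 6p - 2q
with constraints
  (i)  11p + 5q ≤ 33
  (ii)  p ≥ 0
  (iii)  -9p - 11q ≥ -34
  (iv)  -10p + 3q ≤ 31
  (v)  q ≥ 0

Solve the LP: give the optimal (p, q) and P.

p = 0, q = 34/11, minimum P = -68/11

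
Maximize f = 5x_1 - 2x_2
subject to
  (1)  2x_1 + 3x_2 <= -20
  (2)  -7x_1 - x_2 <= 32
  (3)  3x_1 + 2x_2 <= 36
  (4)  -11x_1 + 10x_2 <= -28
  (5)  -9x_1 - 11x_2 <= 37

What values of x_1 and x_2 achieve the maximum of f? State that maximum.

x_1 = 94/3, x_2 = -29, maximum f = 644/3

Extreme points and f = 5x_1 - 2x_2:
  (148/5, -132/5) → f = 1004/5
  (109/5, -106/5) → f = 757/5
  (94/3, -29) → f = 644/3

The optimum lies where 3x_1 + 2x_2 = 36 and -9x_1 - 11x_2 = 37.
Solving simultaneously gives x_1 = 94/3, x_2 = -29.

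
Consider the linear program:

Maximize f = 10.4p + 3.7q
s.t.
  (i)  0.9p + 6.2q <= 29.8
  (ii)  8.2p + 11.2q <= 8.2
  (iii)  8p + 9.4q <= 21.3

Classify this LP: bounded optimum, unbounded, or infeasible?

unbounded

From the feasible point (-7073/1019, 11849/2038), moving in the direction (9.4, -8) keeps every constraint satisfied while f increases without bound.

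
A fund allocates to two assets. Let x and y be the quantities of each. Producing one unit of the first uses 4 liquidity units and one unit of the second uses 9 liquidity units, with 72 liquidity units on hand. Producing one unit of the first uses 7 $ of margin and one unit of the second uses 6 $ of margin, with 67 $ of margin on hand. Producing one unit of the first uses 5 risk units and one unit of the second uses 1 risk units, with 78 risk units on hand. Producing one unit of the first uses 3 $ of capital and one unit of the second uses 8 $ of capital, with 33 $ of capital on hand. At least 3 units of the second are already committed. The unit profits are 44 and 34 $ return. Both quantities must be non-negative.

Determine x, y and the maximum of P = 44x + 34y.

At the optimal vertex, 3x + 8y = 33 and y = 3.
Solving simultaneously gives x = 3, y = 3.

x = 3, y = 3, maximum P = 234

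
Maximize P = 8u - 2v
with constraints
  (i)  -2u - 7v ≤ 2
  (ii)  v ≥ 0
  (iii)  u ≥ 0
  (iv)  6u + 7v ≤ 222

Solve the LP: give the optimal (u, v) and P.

u = 37, v = 0, maximum P = 296

Corner points and P = 8u - 2v:
  (0, 0) → P = 0
  (37, 0) → P = 296
  (0, 222/7) → P = -444/7

The binding constraints are v = 0 and 6u + 7v = 222.
Solving simultaneously gives u = 37, v = 0.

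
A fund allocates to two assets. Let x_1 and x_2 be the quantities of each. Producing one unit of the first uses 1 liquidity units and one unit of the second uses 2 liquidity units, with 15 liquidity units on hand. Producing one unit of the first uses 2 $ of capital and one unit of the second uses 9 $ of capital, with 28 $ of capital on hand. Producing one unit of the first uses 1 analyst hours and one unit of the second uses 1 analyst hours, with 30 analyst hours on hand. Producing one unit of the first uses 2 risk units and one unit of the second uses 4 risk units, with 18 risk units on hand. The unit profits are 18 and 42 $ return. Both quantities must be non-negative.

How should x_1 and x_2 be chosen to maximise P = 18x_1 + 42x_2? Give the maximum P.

x_1 = 5, x_2 = 2, maximum P = 174

Corner points and P = 18x_1 + 42x_2:
  (0, 0) → P = 0
  (0, 28/9) → P = 392/3
  (9, 0) → P = 162
  (5, 2) → P = 174

The binding constraints are 2x_1 + 9x_2 = 28 and 2x_1 + 4x_2 = 18.
Solving simultaneously gives x_1 = 5, x_2 = 2.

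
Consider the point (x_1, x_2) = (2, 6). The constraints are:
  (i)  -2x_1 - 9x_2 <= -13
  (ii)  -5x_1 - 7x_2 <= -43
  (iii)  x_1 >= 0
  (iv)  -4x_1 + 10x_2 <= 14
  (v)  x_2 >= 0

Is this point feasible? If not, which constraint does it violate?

Constraint (iv): -4x_1 + 10x_2 = 52, which is not ≤ 14. All other constraints are satisfied.

not feasible — violates (iv)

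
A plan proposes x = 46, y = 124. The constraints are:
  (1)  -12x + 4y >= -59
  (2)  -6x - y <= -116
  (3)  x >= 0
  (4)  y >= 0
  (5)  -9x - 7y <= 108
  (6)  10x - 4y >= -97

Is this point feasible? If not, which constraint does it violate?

(1): -56 ≥ -59 ✓
(2): -400 ≤ -116 ✓
(3): 46 ≥ 0 ✓
(4): 124 ≥ 0 ✓
(5): -1282 ≤ 108 ✓
(6): -36 ≥ -97 ✓

feasible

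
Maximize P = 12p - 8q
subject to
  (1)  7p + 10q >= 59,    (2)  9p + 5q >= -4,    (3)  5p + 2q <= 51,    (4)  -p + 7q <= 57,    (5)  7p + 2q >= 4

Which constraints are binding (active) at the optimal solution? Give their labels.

(1) and (3)

Corner points and P = 12p - 8q:
  (98/9, -31/18) → P = 1300/9
  (-39/28, 55/8) → P = -502/7
  (243/37, 336/37) → P = 228/37
  (-86/51, 403/51) → P = -4256/51

The maximum is at (98/9, -31/18). Substituting into each constraint, equality holds for (1) and (3); the remaining constraints have slack.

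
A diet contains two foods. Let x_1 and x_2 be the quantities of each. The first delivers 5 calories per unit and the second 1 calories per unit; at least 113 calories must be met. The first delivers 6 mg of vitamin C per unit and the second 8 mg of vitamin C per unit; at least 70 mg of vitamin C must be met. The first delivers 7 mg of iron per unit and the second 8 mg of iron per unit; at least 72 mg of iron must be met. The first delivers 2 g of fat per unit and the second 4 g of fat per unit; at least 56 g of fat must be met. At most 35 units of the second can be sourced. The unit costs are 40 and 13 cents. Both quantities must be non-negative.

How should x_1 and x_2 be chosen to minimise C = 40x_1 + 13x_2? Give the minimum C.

x_1 = 22, x_2 = 3, minimum C = 919

Vertices and C = 40x_1 + 13x_2:
  (28, 0) → C = 1120
  (22, 3) → C = 919
  (78/5, 35) → C = 1079
The feasible region is unbounded (it extends along (1, 0)), but C strictly increases along every unbounded feasible direction, so there is no improving ray and the minimum is attained at a vertex.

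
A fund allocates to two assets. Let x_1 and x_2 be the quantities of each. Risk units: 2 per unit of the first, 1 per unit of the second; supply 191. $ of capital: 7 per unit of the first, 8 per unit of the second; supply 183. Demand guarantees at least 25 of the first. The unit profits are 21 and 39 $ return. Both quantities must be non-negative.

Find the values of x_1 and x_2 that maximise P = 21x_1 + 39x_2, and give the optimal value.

Vertices and P = 21x_1 + 39x_2:
  (183/7, 0) → P = 549
  (25, 0) → P = 525
  (25, 1) → P = 564

x_1 = 25, x_2 = 1, maximum P = 564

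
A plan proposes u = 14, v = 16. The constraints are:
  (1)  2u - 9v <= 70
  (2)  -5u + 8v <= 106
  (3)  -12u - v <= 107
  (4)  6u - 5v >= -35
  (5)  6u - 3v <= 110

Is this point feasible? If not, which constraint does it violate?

feasible

(1): -116 ≤ 70 ✓
(2): 58 ≤ 106 ✓
(3): -184 ≤ 107 ✓
(4): 4 ≥ -35 ✓
(5): 36 ≤ 110 ✓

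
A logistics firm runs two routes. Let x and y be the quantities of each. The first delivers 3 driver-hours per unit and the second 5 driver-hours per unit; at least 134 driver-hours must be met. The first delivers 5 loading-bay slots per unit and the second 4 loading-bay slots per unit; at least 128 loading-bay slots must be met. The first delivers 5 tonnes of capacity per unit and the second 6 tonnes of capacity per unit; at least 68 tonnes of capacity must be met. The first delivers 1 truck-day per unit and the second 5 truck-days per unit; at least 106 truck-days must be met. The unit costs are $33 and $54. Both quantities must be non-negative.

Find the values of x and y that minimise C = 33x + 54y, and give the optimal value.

Vertices and C = 33x + 54y:
  (0, 32) → C = 1728
  (106, 0) → C = 3498
  (8, 22) → C = 1452
  (14, 92/5) → C = 7278/5
The feasible region is unbounded (it extends along (0, 1), (1, 0)), but C strictly increases along every unbounded feasible direction, so there is no improving ray and the minimum is attained at a vertex.

x = 8, y = 22, minimum C = 1452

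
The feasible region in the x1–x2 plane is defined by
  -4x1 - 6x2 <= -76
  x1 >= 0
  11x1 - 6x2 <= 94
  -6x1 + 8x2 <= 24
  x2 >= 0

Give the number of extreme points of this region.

3

Of the 10 pairwise boundary intersections, those satisfying every inequality are:
  (34/3, 46/9)
  (116/17, 138/17)
  (224/13, 207/13)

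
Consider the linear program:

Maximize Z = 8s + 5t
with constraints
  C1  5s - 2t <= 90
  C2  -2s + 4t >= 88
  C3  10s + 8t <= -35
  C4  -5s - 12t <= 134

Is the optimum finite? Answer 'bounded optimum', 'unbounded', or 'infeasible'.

bounded optimum

Extreme points and Z = 8s + 5t:
  (-211/14, 405/28) → Z = -193/4
  (-398/11, 43/11) → Z = -2969/11
The feasible region has finitely many vertices and no improving ray; the maximum is -193/4 at (-211/14, 405/28).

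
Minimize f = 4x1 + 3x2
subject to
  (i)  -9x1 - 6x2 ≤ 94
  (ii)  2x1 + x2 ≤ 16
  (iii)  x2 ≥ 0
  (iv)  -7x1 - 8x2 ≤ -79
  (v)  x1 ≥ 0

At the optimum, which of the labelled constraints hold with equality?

(iv) and (v)

Extreme points and f = 4x1 + 3x2:
  (49/9, 46/9) → f = 334/9
  (0, 16) → f = 48
  (0, 79/8) → f = 237/8

The minimum is at (0, 79/8). Substituting into each constraint, equality holds for (iv) and (v); the remaining constraints have slack.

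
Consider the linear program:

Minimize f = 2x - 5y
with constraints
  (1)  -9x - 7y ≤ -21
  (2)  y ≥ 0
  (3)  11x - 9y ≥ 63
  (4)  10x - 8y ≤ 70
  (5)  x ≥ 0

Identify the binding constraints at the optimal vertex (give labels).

Feasible corners and f = 2x - 5y:
  (63/11, 0) → f = 126/11
  (7, 0) → f = 14
  (63, 70) → f = -224

The minimum is at (63, 70). Substituting into each constraint, equality holds for (3) and (4); the remaining constraints have slack.

(3) and (4)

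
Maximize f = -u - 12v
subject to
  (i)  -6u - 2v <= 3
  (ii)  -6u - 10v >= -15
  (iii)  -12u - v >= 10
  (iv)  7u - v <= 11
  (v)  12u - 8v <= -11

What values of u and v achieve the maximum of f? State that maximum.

u = -17/18, v = 4/3, maximum f = -271/18

Corner points and f = -u - 12v:
  (-5/4, 9/4) → f = -103/4
  (-17/18, 4/3) → f = -271/18
  (-115/114, 40/19) → f = -2765/114

At the optimal vertex, -6u - 2v = 3 and -12u - v = 10.
Solving simultaneously gives u = -17/18, v = 4/3.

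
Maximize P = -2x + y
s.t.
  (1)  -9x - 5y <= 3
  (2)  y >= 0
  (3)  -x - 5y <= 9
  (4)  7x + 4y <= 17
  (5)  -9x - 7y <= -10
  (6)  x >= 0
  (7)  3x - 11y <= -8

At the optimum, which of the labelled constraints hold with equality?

(4) and (6)

Feasible corners and P = -2x + y:
  (0, 17/4) → P = 17/4
  (155/89, 107/89) → P = -203/89
  (0, 10/7) → P = 10/7
  (9/20, 17/20) → P = -1/20

The maximum is at (0, 17/4). Substituting into each constraint, equality holds for (4) and (6); the remaining constraints have slack.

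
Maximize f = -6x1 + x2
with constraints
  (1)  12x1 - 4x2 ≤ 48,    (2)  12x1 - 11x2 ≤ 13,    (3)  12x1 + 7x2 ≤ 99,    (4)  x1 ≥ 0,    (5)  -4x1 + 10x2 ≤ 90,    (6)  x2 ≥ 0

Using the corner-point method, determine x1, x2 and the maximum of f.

Feasible corners and f = -6x1 + x2:
  (295/54, 43/9) → f = -28
  (13/12, 0) → f = -13/2
  (90/37, 369/37) → f = -171/37
  (0, 9) → f = 9
  (0, 0) → f = 0

At the optimal vertex, x1 = 0 and -4x1 + 10x2 = 90.
Solving simultaneously gives x1 = 0, x2 = 9.

x1 = 0, x2 = 9, maximum f = 9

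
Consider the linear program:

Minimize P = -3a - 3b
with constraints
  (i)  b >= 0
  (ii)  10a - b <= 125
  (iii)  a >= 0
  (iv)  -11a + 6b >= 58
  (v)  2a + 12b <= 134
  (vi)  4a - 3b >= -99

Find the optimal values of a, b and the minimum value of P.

a = 3/4, b = 265/24, minimum P = -283/8

Corner points and P = -3a - 3b:
  (0, 29/3) → P = -29
  (0, 67/6) → P = -67/2
  (3/4, 265/24) → P = -283/8

The binding constraints are -11a + 6b = 58 and 2a + 12b = 134.
Solving simultaneously gives a = 3/4, b = 265/24.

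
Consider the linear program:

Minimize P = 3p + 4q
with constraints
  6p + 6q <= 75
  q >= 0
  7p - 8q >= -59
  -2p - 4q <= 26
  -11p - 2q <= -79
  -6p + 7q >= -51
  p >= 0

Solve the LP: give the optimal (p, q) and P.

The optimum lies where q = 0 and -11p - 2q = -79.
Solving simultaneously gives p = 79/11, q = 0.

p = 79/11, q = 0, minimum P = 237/11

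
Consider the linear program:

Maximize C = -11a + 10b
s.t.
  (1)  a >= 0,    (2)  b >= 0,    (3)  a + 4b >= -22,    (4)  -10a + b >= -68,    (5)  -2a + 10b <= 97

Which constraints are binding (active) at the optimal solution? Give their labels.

Corner points and C = -11a + 10b:
  (0, 0) → C = 0
  (0, 97/10) → C = 97
  (34/5, 0) → C = -374/5
  (111/14, 79/7) → C = 359/14

The maximum is at (0, 97/10). Substituting into each constraint, equality holds for (1) and (5); the remaining constraints have slack.

(1) and (5)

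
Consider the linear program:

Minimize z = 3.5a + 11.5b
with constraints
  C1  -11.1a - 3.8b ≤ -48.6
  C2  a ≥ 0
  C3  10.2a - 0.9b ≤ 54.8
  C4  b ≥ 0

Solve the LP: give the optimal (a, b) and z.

Feasible corners and z = 3.5a + 11.5b:
  (0, 243/19) → z = 5589/38
  (162/37, 0) → z = 567/37
  (274/51, 0) → z = 959/51
The feasible region is unbounded (it extends along (0, 1), (3, 34)), but z strictly increases along every unbounded feasible direction, so there is no improving ray and the minimum is attained at a vertex.

The optimum lies where -11.1a - 3.8b = -48.6 and b = 0.
Solving simultaneously gives a = 162/37, b = 0.

a = 162/37, b = 0, minimum z = 567/37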